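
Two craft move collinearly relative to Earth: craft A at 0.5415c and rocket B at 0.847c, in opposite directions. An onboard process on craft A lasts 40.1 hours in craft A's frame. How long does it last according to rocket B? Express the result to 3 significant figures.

131 hours

The velocity of craft A relative to rocket B is (0.5415 + 0.847)c / (1 + 0.5415×0.847) = 0.95191c; relative speed 0.95191c.
At |u| = 0.95191c, γ = (1 − 0.906133)^(−1/2) = 3.264.
Craft A's interval is proper; time dilation gives Δt_B = γΔτ = 3.264 × 40.1 hours = 131 hours.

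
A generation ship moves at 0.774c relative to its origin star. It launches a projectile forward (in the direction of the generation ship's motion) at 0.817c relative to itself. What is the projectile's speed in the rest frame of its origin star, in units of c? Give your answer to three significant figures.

0.975c

In units of c, u = (u' + v)/(1 + u'v) with u' = 0.817 and v = 0.774.
Numerator: 0.817 + 0.774 = 1.591. Denominator: 1 + (0.817)(0.774) = 1.632358.
u = 1.591/1.632358 = 0.97466, so the speed is 0.975c.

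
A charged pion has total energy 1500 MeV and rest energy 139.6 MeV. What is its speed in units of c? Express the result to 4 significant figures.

Total energy E = γmc² gives γ = 1500/139.6 = 10.745.
Hence β = √(1 − 1/γ²) = √(1 − 0.00866138) = √0.99133862 = 0.9957.

0.9957c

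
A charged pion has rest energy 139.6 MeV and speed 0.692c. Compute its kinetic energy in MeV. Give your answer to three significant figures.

53.8 MeV

With β = 0.692, γ = 1/√(1 − 0.692²) = 1/√0.521136 = 1.38524.
Kinetic energy: K = (γ − 1)mc² = (1.38524 − 1) × 139.6 MeV = 0.38524 × 139.6 = 53.8 MeV.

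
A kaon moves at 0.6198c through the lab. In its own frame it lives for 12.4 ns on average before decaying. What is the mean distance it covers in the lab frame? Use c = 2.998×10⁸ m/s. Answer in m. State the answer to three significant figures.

With β = 0.6198, γ = 1/√(1 − 0.6198²) = 1/√0.61584796 = 1.2743.
Lab-frame lifetime: Δt = γτ = 1.2743 × 12.4 ns = 15.801 ns.
Distance: d = vΔt = 0.6198 × 2.998×10⁸ m/s × 1.5801×10^-8 s = 2.94 m.

2.94 m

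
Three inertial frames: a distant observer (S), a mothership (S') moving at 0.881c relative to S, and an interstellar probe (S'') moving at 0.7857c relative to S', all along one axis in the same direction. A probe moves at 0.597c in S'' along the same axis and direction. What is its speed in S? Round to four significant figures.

0.9962c

Compose velocities in two stages. Stage 1 (into S'): u₁ = (0.597+0.7857)/(1+0.597×0.7857) = 0.94121.
Stage 2 (into S): u = (0.94121+0.881)/(1+0.94121×0.881) = 0.99618, so the speed is 0.9962c.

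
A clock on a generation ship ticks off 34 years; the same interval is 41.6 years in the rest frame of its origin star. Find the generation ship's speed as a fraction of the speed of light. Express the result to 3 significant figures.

γ = Δt/Δτ = 41.6/34 = 1.2235.
β = √(1 − 1/γ²) = √(1 − 0.668024) = √0.331976 = 0.576.

0.576c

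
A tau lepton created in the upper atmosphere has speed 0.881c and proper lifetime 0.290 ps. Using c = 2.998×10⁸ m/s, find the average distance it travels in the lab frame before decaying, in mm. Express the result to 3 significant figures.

With β = 0.881, γ = 1/√(1 − 0.881²) = 1/√0.223839 = 2.1136.
Lab-frame lifetime: Δt = γτ = 2.1136 × 0.290 ps = 0.61294 ps.
Distance: d = vΔt = 0.881 × 2.998×10⁸ m/s × 6.1294×10^-13 s = 1.62×10^-4 m = 0.162 mm.

0.162 mm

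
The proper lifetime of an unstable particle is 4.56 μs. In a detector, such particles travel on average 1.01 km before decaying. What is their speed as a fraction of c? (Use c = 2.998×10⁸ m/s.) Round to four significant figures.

Let x = d/(cτ) = 1010 m / (2.998×10⁸ m/s × 4.560×10^-6 s) = 0.7388. Since d = βγcτ, x = βγ = β/√(1−β²).
Solving: β² = x²/(1+x²) = 0.545825/1.545825 = 0.353096, so β = 0.5942.

0.5942c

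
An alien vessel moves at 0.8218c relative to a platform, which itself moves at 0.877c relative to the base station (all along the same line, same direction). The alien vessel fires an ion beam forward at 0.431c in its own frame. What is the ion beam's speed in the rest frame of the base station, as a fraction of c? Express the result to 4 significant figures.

Apply u = (u'+v)/(1+u'v) twice. Ion beam in the platform frame: (0.431+0.8218)/(1+0.431·0.8218) = 1.2528/1.3541958 = 0.92512c.
That velocity, transformed to the rest frame of the base station: (0.92512+0.877)/(1+0.92512·0.877) = 1.80212/1.81133024 = 0.99492c.

0.9949c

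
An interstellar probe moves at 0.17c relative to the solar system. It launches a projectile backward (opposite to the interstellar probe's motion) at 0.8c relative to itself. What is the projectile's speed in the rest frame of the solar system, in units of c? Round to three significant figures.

0.729c

In units of c, u = (u' + v)/(1 + u'v) with u' = −0.8 and v = 0.17.
Numerator: −0.8 + 0.17 = −0.63. Denominator: 1 + (−0.8)(0.17) = 0.864.
u = −0.63/0.864 = −0.72917, so the speed is 0.729c.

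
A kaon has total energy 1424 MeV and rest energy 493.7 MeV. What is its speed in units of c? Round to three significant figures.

Total energy E = γmc² gives γ = 1424/493.7 = 2.8843.
Hence β = √(1 − 1/γ²) = √(1 − 0.120204) = √0.879796 = 0.938.

0.938c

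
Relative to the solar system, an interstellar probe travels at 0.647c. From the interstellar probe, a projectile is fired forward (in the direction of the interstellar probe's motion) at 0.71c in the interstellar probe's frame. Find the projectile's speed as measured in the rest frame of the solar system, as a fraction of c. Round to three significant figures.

Relativistic velocity addition: u = (u' + v)/(1 + u'v/c²), with u' = 0.71c and v = 0.647c.
Numerator: 0.71 + 0.647 = 1.357. Denominator: 1 + (0.71)(0.647) = 1.45937.
u = 1.357/1.45937 = 0.92985, so the speed is 0.930c.

0.930c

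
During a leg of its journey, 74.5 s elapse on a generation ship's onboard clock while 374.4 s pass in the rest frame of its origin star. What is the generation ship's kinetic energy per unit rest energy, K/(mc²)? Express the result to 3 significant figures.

γ = Δt/Δτ = 374.4/74.5 = 5.0255.
Since K = (γ−1)mc², K/(mc²) = 5.0255 − 1 = 4.03.

4.03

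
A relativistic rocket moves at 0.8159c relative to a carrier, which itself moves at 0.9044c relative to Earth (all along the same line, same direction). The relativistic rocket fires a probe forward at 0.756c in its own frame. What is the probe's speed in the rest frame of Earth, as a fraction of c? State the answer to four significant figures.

0.9986c

Apply u = (u'+v)/(1+u'v) twice. Probe in the carrier frame: (0.756+0.8159)/(1+0.756·0.8159) = 1.5719/1.6168204 = 0.97222c.
That velocity, transformed to the rest frame of Earth: (0.97222+0.9044)/(1+0.97222·0.9044) = 1.87662/1.879275768 = 0.99859c.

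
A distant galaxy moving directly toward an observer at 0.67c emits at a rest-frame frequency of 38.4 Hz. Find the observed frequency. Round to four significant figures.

Relativistic Doppler (source moving toward): f_obs = f_src · √((1+β)/(1−β)).
With β = 0.67: factor = √(1.67/0.33) = 2.2496.
f_obs = 38.4 × 2.2496 = 86.38 Hz.

86.38 Hz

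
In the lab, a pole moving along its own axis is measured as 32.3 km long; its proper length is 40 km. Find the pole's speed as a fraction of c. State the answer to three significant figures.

Length contraction gives γ = L₀/L = 40/32.3 = 1.2384.
β = √(1 − 1/γ²) = √0.347954 = 0.590.

0.590c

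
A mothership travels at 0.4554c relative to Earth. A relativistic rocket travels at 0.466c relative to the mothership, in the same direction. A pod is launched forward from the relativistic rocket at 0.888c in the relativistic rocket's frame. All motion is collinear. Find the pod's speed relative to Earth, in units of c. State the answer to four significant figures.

First combine the pod and relativistic rocket (S''→S'): u₁ = (0.888 + 0.466)/(1 + 0.888×0.466) = 1.354/1.413808 = 0.9577.
Then combine with the mothership (S'→S): u = (0.9577 + 0.4554)/(1 + 0.9577×0.4554) = 1.4131/1.43613658 = 0.98396.

0.9840c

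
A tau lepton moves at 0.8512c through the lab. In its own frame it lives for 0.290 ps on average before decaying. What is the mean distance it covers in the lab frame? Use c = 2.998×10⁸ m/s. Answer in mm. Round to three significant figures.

γ = 1/√(1 − β²) = 1/√(1 − 0.72454144) = 1/√0.27545856 = 1/0.524841 = 1.9053.
Lab-frame lifetime: Δt = γτ = 1.9053 × 0.290 ps = 0.55254 ps.
Distance: d = vΔt = 0.8512 × 2.998×10⁸ m/s × 5.5254×10^-13 s = 1.41×10^-4 m = 0.141 mm.

0.141 mm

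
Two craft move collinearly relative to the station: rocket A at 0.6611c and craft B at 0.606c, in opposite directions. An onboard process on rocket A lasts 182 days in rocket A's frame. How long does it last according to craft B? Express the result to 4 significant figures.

The velocity of rocket A relative to craft B is (0.6611 + 0.606)c / (1 + 0.6611×0.606) = 0.90467c; relative speed 0.90467c.
At |u| = 0.90467c, γ = (1 − 0.818428)^(−1/2) = 2.3468.
Rocket A's interval is proper; time dilation gives Δt_B = γΔτ = 2.3468 × 182 days = 427.1 days.

427.1 days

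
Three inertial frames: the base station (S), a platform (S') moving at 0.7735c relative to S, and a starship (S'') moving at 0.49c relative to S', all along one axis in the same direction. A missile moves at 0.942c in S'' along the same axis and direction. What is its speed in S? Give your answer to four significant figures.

First combine the missile and starship (S''→S'): u₁ = (0.942 + 0.49)/(1 + 0.942×0.49) = 1.432/1.46158 = 0.97976.
Then combine with the platform (S'→S): u = (0.97976 + 0.7735)/(1 + 0.97976×0.7735) = 1.75326/1.75784436 = 0.99739.

0.9974c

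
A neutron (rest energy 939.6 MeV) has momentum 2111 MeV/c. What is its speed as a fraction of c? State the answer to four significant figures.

βγ = pc/(mc²) = 2111/939.6 = 2.2467.
Since γ² = 1 + (βγ)² = 6.04766, γ = √6.04766 = 2.4592, and β = (βγ)/γ = 2.2467/2.4592 = 0.9136.

0.9136c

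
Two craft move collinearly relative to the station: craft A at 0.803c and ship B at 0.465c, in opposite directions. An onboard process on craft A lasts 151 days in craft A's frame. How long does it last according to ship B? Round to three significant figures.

393 days

Speed of craft A in ship B's frame: u = (v_A + v_B)/(1 + v_A v_B/c²) = (0.803 + 0.465)/(1 + 0.803×0.465) = 1.268/1.373395 = 0.92326; |u| = 0.92326c.
At |u| = 0.92326c, γ = (1 − 0.852409)^(−1/2) = 2.603.
Craft A's interval is proper; time dilation gives Δt_B = γΔτ = 2.603 × 151 days = 393 days.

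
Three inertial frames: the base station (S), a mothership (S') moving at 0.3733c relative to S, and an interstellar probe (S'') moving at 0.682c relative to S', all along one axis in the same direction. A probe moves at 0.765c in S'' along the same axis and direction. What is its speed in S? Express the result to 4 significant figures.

0.9773c

Apply u = (u'+v)/(1+u'v) twice. Probe in the mothership frame: (0.765+0.682)/(1+0.765·0.682) = 1.447/1.52173 = 0.95089c.
That velocity, transformed to the rest frame of the base station: (0.95089+0.3733)/(1+0.95089·0.3733) = 1.32419/1.354967237 = 0.97729c.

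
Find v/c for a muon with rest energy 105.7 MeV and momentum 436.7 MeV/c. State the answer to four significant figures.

pc/(mc²) = 436.7/105.7 = 4.1315 = βγ = β/√(1−β²).
So β² = x²/(1 + x²) with x = 4.1315: x² = 17.0693, β² = 17.0693/18.0693 = 0.944658, β = 0.9719.

0.9719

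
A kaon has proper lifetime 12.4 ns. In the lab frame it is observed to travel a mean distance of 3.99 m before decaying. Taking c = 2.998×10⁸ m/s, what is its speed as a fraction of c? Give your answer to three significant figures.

0.732c

Lab distance = (lab lifetime)·v = γτ·βc, so βγ = d/(cτ) = 3.990/(2.998×10⁸ × 1.240×10^-8) = 1.0733.
With βγ = 1.0733: γ² = 1 + (βγ)² = 2.15197, and β = (βγ)/γ = 1.0733/1.46696 = 0.732.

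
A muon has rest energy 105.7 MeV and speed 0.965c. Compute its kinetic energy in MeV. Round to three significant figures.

β² = 0.931225, so γ = 1/√0.068775 = 3.8132.
Kinetic energy: K = (γ − 1)mc² = (3.8132 − 1) × 105.7 MeV = 2.8132 × 105.7 = 297 MeV.

297 MeV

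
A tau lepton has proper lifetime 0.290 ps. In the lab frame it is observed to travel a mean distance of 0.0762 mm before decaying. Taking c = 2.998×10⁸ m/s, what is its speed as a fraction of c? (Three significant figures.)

0.659c

d = βγcτ ⇒ βγ = d/(cτ) = 7.620×10^-5 m / (8.6942×10^-5 m) = 0.87645.
β = (βγ)/√(1+(βγ)²) = 0.87645/√1.768165 = 0.659.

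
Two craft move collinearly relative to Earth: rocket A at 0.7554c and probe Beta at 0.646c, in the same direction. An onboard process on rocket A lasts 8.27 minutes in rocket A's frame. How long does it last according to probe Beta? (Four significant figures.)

Transform rocket A's velocity into probe Beta's frame: (0.7554 − 0.646)/(1 − 0.7554·0.646) = 0.1094/0.5120116, so the relative speed is 0.21367c.
γ for this relative speed: γ = 1/√(1 − 0.0456549) = 1.0236.
Rocket A's interval is proper; time dilation gives Δt_B = γΔτ = 1.0236 × 8.27 minutes = 8.465 minutes.

8.465 minutes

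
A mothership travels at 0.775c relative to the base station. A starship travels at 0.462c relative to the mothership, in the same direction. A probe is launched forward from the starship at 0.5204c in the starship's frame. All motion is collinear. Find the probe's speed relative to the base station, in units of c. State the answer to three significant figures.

Compose velocities in two stages. Stage 1 (into S'): u₁ = (0.5204+0.462)/(1+0.5204×0.462) = 0.79199.
Stage 2 (into S): u = (0.79199+0.775)/(1+0.79199×0.775) = 0.971, so the speed is 0.971c.

0.971c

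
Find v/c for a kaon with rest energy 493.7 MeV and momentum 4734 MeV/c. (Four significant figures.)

pc/(mc²) = 4734/493.7 = 9.5888 = βγ = β/√(1−β²).
So β² = x²/(1 + x²) with x = 9.5888: x² = 91.9451, β² = 91.9451/92.9451 = 0.989241, β = 0.9946.

0.9946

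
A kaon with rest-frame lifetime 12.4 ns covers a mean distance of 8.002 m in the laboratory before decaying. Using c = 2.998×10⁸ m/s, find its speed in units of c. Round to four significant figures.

0.9069c

Lab distance = (lab lifetime)·v = γτ·βc, so βγ = d/(cτ) = 8.002/(2.998×10⁸ × 1.240×10^-8) = 2.1525.
With βγ = 2.1525: γ² = 1 + (βγ)² = 5.63326, and β = (βγ)/γ = 2.1525/2.37345 = 0.9069.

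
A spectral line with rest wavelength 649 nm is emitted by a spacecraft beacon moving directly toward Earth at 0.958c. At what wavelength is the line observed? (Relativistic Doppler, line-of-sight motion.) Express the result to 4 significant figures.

95.05 nm

Relativistic Doppler for wavelength: λ_obs = λ_src · √((1−β)/(1+β)).
With β = 0.958: factor = √(0.042/1.958) = 0.14646.
λ_obs = 649 × 0.14646 = 95.05 nm.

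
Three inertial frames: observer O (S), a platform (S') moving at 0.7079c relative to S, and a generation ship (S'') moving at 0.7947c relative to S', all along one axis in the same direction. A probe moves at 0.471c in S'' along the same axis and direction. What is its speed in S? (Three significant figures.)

0.986c

Apply u = (u'+v)/(1+u'v) twice. Probe in the platform frame: (0.471+0.7947)/(1+0.471·0.7947) = 1.2657/1.3743037 = 0.92098c.
That velocity, transformed to the rest frame of observer O: (0.92098+0.7079)/(1+0.92098·0.7079) = 1.62888/1.651961742 = 0.98603c.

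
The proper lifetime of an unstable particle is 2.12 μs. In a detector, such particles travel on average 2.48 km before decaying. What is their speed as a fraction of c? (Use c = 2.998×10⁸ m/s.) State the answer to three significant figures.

0.969c

Let x = d/(cτ) = 2480 m / (2.998×10⁸ m/s × 2.120×10^-6 s) = 3.902. Since d = βγcτ, x = βγ = β/√(1−β²).
Solving: β² = x²/(1+x²) = 15.2256/16.2256 = 0.938369, so β = 0.969.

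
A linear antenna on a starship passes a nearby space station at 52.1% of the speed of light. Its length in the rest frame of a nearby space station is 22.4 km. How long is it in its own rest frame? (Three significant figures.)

With β = 0.521, γ = 1/√(1 − 0.521²) = 1/√0.728559 = 1.1716.
Proper length: L₀ = γ·L = 1.1716 × 22.4 = 26.2 km.

26.2 km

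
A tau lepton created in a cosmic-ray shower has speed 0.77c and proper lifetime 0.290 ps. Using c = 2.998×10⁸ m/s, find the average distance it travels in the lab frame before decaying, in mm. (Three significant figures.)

0.105 mm

With β = 0.77, γ = 1/√(1 − 0.77²) = 1/√0.4071 = 1.5673.
Lab-frame lifetime: Δt = γτ = 1.5673 × 0.290 ps = 0.45452 ps.
Distance: d = vΔt = 0.77 × 2.998×10⁸ m/s × 4.5452×10^-13 s = 1.05×10^-4 m = 0.105 mm.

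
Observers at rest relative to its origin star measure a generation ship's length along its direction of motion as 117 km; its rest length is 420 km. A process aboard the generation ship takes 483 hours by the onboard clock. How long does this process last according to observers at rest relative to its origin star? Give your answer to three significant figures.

1730 hours

From L = L₀/γ: γ = 420/117 = 3.58974.
Δt = γΔτ = 3.58974 × 483 = 1730 hours.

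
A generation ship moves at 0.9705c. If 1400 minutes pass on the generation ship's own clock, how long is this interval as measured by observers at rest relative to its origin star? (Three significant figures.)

5810 minutes

γ = 1/√(1 − β²) = 1/√(1 − 0.94187025) = 1/√0.05812975 = 1/0.241101 = 4.1476.
The onboard clock measures proper time, so the interval in the rest frame of its origin star is dilated: Δt = γ·Δτ = 4.1476 × 1400 minutes = 5810 minutes.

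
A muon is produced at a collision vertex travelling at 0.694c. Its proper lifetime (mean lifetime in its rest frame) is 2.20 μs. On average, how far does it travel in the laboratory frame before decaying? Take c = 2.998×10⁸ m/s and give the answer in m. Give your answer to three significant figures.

636 m

Lorentz factor: γ = (1 − 0.481636)^(−1/2) = 1.3889.
Lab-frame lifetime: Δt = γτ = 1.3889 × 2.20 μs = 3.0556 μs.
Distance: d = vΔt = 0.694 × 2.998×10⁸ m/s × 3.0556×10^-6 s = 636 m.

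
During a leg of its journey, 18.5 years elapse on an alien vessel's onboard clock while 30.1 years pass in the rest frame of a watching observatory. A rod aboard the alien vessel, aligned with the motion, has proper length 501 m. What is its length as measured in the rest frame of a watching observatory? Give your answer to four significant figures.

307.9 m

The time-dilation ratio gives γ = 30.1/18.5 = 1.62703.
L = L₀/γ = 501/1.62703 = 307.9 m.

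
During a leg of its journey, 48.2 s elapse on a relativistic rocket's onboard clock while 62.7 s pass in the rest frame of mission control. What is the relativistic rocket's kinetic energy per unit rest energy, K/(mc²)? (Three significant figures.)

γ = Δt/Δτ = 62.7/48.2 = 1.30083.
Since K = (γ−1)mc², K/(mc²) = 1.30083 − 1 = 0.301.

0.301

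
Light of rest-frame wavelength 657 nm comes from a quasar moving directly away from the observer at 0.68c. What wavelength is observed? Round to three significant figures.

1510 nm

Relativistic Doppler for wavelength: λ_obs = λ_src · √((1+β)/(1−β)).
With β = 0.68: factor = √(1.68/0.32) = 2.2913.
λ_obs = 657 × 2.2913 = 1510 nm.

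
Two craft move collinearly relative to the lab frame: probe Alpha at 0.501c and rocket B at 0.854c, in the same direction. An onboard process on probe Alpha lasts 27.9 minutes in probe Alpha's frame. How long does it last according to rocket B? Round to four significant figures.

35.45 minutes

Speed of probe Alpha in rocket B's frame: u = (v_A − v_B)/(1 − v_A v_B/c²) = (0.501 − 0.854)/(1 − 0.501×0.854) = −0.353/0.572146 = −0.61698; |u| = 0.61698c.
At |u| = 0.61698c, γ = (1 − 0.380664)^(−1/2) = 1.2707.
Probe Alpha's interval is proper; time dilation gives Δt_B = γΔτ = 1.2707 × 27.9 minutes = 35.45 minutes.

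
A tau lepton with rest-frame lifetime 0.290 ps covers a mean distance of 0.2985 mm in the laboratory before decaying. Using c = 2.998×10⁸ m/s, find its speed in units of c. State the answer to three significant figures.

0.960c

d = βγcτ ⇒ βγ = d/(cτ) = 2.985×10^-4 m / (8.6942×10^-5 m) = 3.4333.
β = (βγ)/√(1+(βγ)²) = 3.4333/√12.7875 = 0.960.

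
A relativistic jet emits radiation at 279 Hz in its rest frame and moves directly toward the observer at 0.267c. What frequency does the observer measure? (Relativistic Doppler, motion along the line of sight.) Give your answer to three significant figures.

367 Hz

Relativistic Doppler (source moving toward): f_obs = f_src · √((1+β)/(1−β)).
With β = 0.267: factor = √(1.267/0.733) = 1.3147.
f_obs = 279 × 1.3147 = 367 Hz.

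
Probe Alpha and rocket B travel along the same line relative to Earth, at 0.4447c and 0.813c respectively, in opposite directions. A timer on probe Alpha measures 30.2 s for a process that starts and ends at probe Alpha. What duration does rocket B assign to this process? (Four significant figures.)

The velocity of probe Alpha relative to rocket B is (0.4447 + 0.813)c / (1 + 0.4447×0.813) = 0.92373c; relative speed 0.92373c.
γ for this relative speed: γ = 1/√(1 − 0.853277) = 2.6107.
The clock on probe Alpha records proper time, so rocket B measures Δt = γΔτ = 2.6107 × 30.2 = 78.84 s.

78.84 s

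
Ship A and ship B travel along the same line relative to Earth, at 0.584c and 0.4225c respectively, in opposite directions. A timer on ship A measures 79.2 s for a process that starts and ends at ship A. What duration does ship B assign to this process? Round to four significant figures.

134.2 s

The velocity of ship A relative to ship B is (0.584 + 0.4225)c / (1 + 0.584×0.4225) = 0.80731c; relative speed 0.80731c.
At |u| = 0.80731c, γ = (1 − 0.651749)^(−1/2) = 1.6945.
The clock on ship A records proper time, so ship B measures Δt = γΔτ = 1.6945 × 79.2 = 134.2 s.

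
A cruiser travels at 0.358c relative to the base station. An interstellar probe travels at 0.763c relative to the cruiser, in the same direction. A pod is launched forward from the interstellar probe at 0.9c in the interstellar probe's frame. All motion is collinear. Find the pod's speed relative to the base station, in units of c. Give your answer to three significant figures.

Compose velocities in two stages. Stage 1 (into S'): u₁ = (0.9+0.763)/(1+0.9×0.763) = 0.98595.
Stage 2 (into S): u = (0.98595+0.358)/(1+0.98595×0.358) = 0.99333, so the speed is 0.993c.

0.993c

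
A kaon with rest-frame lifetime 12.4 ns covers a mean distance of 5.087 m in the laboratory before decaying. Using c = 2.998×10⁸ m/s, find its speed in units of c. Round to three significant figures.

0.807c

Lab distance = (lab lifetime)·v = γτ·βc, so βγ = d/(cτ) = 5.087/(2.998×10⁸ × 1.240×10^-8) = 1.3684.
With βγ = 1.3684: γ² = 1 + (βγ)² = 2.87252, and β = (βγ)/γ = 1.3684/1.69485 = 0.807.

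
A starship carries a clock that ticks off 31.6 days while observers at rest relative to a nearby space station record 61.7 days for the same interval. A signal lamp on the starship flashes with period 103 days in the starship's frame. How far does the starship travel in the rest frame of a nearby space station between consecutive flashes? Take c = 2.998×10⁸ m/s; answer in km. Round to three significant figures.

The time-dilation ratio gives γ = 61.7/31.6 = 1.95253.
β = √(1 − 1/γ²) = 0.85889. Lab-frame period = γτ = 1.95253×103 days = 201.11 days. Distance = βc × γτ = 0.85889 × 2.998×10⁸ m/s × 17375904 s = 4.4742×10^15 m = 4.47×10^12 km.

4.47×10^12 km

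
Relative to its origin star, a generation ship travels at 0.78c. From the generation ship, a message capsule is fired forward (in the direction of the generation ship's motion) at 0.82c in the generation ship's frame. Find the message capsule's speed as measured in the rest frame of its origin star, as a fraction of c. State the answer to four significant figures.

In units of c, u = (u' + v)/(1 + u'v) with u' = 0.82 and v = 0.78.
Numerator: 0.82 + 0.78 = 1.6. Denominator: 1 + (0.82)(0.78) = 1.6396.
u = 1.6/1.6396 = 0.97585, so the speed is 0.9758c.

0.9758c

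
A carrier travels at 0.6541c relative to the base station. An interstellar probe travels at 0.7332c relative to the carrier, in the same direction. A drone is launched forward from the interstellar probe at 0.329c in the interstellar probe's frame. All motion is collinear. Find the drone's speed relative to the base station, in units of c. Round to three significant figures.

Compose velocities in two stages. Stage 1 (into S'): u₁ = (0.329+0.7332)/(1+0.329×0.7332) = 0.85577.
Stage 2 (into S): u = (0.85577+0.6541)/(1+0.85577×0.6541) = 0.96801, so the speed is 0.968c.

0.968c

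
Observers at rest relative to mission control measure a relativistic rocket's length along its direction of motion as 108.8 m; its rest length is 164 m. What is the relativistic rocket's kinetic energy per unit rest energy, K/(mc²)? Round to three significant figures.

0.507

From L = L₀/γ: γ = 164/108.8 = 1.50735.
K/(mc²) = γ − 1 = 1.50735 − 1 = 0.507.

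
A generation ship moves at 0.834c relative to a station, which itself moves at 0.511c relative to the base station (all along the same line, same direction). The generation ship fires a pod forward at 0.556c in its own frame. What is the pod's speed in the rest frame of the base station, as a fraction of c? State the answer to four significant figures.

Apply u = (u'+v)/(1+u'v) twice. Pod in the station frame: (0.556+0.834)/(1+0.556·0.834) = 1.39/1.463704 = 0.94965c.
That velocity, transformed to the rest frame of the base station: (0.94965+0.511)/(1+0.94965·0.511) = 1.46065/1.48527115 = 0.98342c.

0.9834c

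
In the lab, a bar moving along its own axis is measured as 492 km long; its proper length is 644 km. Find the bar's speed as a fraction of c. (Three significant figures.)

0.645c

Length contraction gives γ = L₀/L = 644/492 = 1.3089.
β = √(1 − 1/γ²) = √0.416304 = 0.645.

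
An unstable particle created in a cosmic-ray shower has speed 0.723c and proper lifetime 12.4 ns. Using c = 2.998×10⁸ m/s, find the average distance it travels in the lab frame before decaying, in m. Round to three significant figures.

γ = 1/√(1 − β²) = 1/√(1 − 0.522729) = 1/√0.477271 = 1/0.690848 = 1.4475.
Lab-frame lifetime: Δt = γτ = 1.4475 × 12.4 ns = 17.949 ns.
Distance: d = vΔt = 0.723 × 2.998×10⁸ m/s × 1.7949×10^-8 s = 3.89 m.

3.89 m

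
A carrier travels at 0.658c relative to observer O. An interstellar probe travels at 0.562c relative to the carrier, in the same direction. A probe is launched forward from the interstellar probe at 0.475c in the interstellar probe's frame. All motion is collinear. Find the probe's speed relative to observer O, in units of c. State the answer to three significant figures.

Apply u = (u'+v)/(1+u'v) twice. Probe in the carrier frame: (0.475+0.562)/(1+0.475·0.562) = 1.037/1.26695 = 0.8185c.
That velocity, transformed to the rest frame of observer O: (0.8185+0.658)/(1+0.8185·0.658) = 1.4765/1.538573 = 0.95966c.

0.960c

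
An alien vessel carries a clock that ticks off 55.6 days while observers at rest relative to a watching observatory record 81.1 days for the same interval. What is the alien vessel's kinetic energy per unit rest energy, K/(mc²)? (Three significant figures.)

From Δt = γΔτ: γ = 81.1/55.6 = 1.45863.
Since K = (γ−1)mc², K/(mc²) = 1.45863 − 1 = 0.459.

0.459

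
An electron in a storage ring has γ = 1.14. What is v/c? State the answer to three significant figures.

β = √(1 − 1/γ²) = √(1 − 1/1.2996) = √0.230532 = 0.480.

0.480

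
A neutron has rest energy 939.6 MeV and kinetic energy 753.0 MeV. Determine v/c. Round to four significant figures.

0.8318

γ = 1 + K/(mc²) = 1 + 753.0/939.6 = 1.8014.
β = √(1 − 1/γ²) = √(1 − 0.308162) = √0.691838 = 0.8318.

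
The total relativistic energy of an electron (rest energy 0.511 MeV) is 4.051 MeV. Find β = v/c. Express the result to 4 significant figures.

0.9920

γ = E/(mc²) = 4.051/0.511 = 7.9276.
β = √(1 − 1/γ²) = √(1 − 0.0159117) = √0.9840883 = 0.9920.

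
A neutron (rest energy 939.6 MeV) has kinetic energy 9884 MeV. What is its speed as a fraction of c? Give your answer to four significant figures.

γ = 1 + K/(mc²) = 1 + 9884/939.6 = 11.519.
β = √(1 − 1/γ²) = √(1 − 0.00753651) = √0.99246349 = 0.9962.

0.9962c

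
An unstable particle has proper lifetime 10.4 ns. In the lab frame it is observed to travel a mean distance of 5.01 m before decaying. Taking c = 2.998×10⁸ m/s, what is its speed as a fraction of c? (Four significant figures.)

d = βγcτ ⇒ βγ = d/(cτ) = 5.010 m / (3.11792 m) = 1.6068.
β = (βγ)/√(1+(βγ)²) = 1.6068/√3.58181 = 0.8490.

0.8490c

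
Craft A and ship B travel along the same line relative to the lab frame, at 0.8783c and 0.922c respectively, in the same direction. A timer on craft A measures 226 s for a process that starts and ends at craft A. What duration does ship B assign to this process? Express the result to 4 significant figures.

Speed of craft A in ship B's frame: u = (v_A − v_B)/(1 − v_A v_B/c²) = (0.8783 − 0.922)/(1 − 0.8783×0.922) = −0.0437/0.1902074 = −0.22975; |u| = 0.22975c.
At |u| = 0.22975c, γ = (1 − 0.0527851)^(−1/2) = 1.0275.
The clock on craft A records proper time, so ship B measures Δt = γΔτ = 1.0275 × 226 = 232.2 s.

232.2 s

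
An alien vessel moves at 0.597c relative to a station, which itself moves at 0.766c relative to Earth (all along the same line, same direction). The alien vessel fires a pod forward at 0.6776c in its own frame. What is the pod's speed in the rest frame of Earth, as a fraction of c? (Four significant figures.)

First combine the pod and alien vessel (S''→S'): u₁ = (0.6776 + 0.597)/(1 + 0.6776×0.597) = 1.2746/1.4045272 = 0.90749.
Then combine with the station (S'→S): u = (0.90749 + 0.766)/(1 + 0.90749×0.766) = 1.67349/1.69513734 = 0.98723.

0.9872c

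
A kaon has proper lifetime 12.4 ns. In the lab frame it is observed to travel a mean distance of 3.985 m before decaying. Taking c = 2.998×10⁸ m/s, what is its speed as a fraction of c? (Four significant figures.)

Let x = d/(cτ) = 3.985 m / (2.998×10⁸ m/s × 1.240×10^-8 s) = 1.072. Since d = βγcτ, x = βγ = β/√(1−β²).
Solving: β² = x²/(1+x²) = 1.14918/2.14918 = 0.534706, so β = 0.7312.

0.7312c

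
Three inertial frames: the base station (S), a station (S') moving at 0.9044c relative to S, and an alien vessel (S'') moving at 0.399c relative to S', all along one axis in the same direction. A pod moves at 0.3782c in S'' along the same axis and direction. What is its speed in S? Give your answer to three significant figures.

0.981c

Apply u = (u'+v)/(1+u'v) twice. Pod in the station frame: (0.3782+0.399)/(1+0.3782·0.399) = 0.7772/1.1509018 = 0.6753c.
That velocity, transformed to the rest frame of the base station: (0.6753+0.9044)/(1+0.6753·0.9044) = 1.5797/1.61074132 = 0.98073c.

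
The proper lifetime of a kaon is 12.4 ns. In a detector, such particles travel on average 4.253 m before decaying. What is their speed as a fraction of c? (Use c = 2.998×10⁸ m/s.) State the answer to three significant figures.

d = βγcτ ⇒ βγ = d/(cτ) = 4.253 m / (3.71752 m) = 1.144.
β = (βγ)/√(1+(βγ)²) = 1.144/√2.30874 = 0.753.

0.753c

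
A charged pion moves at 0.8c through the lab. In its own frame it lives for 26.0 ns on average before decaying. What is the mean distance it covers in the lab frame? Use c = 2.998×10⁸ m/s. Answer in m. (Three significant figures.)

With β = 0.8, γ = 1/√(1 − 0.8²) = 1/√0.36 = 1.6667.
Lab-frame lifetime: Δt = γτ = 1.6667 × 26.0 ns = 43.334 ns.
Distance: d = vΔt = 0.8 × 2.998×10⁸ m/s × 4.3334×10^-8 s = 10.4 m.

10.4 m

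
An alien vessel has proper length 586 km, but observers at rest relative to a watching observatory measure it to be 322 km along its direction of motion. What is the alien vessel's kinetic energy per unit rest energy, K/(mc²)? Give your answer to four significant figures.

γ = L₀/L = 586/322 = 1.81988.
Since K = (γ−1)mc², K/(mc²) = 1.81988 − 1 = 0.8199.

0.8199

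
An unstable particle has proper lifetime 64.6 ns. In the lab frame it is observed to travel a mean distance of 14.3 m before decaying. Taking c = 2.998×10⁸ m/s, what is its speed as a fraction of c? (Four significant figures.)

0.5940c

Let x = d/(cτ) = 14.30 m / (2.998×10⁸ m/s × 6.460×10^-8 s) = 0.73837. Since d = βγcτ, x = βγ = β/√(1−β²).
Solving: β² = x²/(1+x²) = 0.54519/1.54519 = 0.35283, so β = 0.5940.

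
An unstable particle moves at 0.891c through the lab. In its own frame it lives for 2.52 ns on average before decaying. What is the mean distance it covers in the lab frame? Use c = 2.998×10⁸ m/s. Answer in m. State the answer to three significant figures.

With β = 0.891, γ = 1/√(1 − 0.891²) = 1/√0.206119 = 2.2026.
Lab-frame lifetime: Δt = γτ = 2.2026 × 2.52 ns = 5.5506 ns.
Distance: d = vΔt = 0.891 × 2.998×10⁸ m/s × 5.5506×10^-9 s = 1.48 m.

1.48 m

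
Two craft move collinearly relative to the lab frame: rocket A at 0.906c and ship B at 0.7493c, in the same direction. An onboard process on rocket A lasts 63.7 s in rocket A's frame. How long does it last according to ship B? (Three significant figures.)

73.0 s

Speed of rocket A in ship B's frame: u = (v_A − v_B)/(1 − v_A v_B/c²) = (0.906 − 0.7493)/(1 − 0.906×0.7493) = 0.1567/0.3211342 = 0.48796; |u| = 0.48796c.
γ for this relative speed: γ = 1/√(1 − 0.238105) = 1.1457.
Rocket A's interval is proper; time dilation gives Δt_B = γΔτ = 1.1457 × 63.7 s = 73.0 s.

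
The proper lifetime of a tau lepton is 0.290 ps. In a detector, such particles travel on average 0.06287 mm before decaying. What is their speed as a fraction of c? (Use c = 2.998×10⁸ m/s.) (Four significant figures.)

0.5860c

Let x = d/(cτ) = 6.287×10^-5 m / (2.998×10⁸ m/s × 2.900×10^-13 s) = 0.72313. Since d = βγcτ, x = βγ = β/√(1−β²).
Solving: β² = x²/(1+x²) = 0.522917/1.522917 = 0.343365, so β = 0.5860.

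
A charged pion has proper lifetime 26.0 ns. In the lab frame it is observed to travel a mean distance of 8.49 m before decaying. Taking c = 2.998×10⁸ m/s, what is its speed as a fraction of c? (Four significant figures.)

Let x = d/(cτ) = 8.490 m / (2.998×10⁸ m/s × 2.600×10^-8 s) = 1.0892. Since d = βγcτ, x = βγ = β/√(1−β²).
Solving: β² = x²/(1+x²) = 1.18636/2.18636 = 0.542619, so β = 0.7366.

0.7366c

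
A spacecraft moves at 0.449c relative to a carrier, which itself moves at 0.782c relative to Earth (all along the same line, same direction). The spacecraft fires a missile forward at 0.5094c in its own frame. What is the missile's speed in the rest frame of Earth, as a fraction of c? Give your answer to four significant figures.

First combine the missile and spacecraft (S''→S'): u₁ = (0.5094 + 0.449)/(1 + 0.5094×0.449) = 0.9584/1.2287206 = 0.78.
Then combine with the carrier (S'→S): u = (0.78 + 0.782)/(1 + 0.78×0.782) = 1.562/1.60996 = 0.97021.

0.9702c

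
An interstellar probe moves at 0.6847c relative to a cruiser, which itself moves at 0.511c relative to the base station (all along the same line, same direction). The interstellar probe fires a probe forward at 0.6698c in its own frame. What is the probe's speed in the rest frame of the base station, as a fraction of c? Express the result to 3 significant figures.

0.976c

First combine the probe and interstellar probe (S''→S'): u₁ = (0.6698 + 0.6847)/(1 + 0.6698×0.6847) = 1.3545/1.45861206 = 0.92862.
Then combine with the cruiser (S'→S): u = (0.92862 + 0.511)/(1 + 0.92862×0.511) = 1.43962/1.47452482 = 0.97633.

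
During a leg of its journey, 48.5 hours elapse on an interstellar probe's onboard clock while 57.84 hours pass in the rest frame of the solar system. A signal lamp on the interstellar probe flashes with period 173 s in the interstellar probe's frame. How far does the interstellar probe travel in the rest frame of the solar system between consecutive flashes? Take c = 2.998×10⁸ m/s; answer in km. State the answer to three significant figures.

3.37×10^7 km

γ = Δt/Δτ = 57.84/48.5 = 1.19258.
β = √(1 − 1/γ²) = 0.54487. Lab-frame period = γτ = 1.19258×173 s = 206.32 s. Distance = βc × γτ = 0.54487 × 2.998×10⁸ m/s × 206.32 s = 3.3703×10^10 m = 3.37×10^7 km.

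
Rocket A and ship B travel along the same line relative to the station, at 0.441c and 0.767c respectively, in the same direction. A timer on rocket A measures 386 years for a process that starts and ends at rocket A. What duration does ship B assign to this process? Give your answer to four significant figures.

443.6 years

The velocity of rocket A relative to ship B is (0.441 − 0.767)c / (1 − 0.441×0.767) = −0.49263c; relative speed 0.49263c.
γ for this relative speed: γ = 1/√(1 − 0.242684) = 1.1491.
Rocket A's interval is proper; time dilation gives Δt_B = γΔτ = 1.1491 × 386 years = 443.6 years.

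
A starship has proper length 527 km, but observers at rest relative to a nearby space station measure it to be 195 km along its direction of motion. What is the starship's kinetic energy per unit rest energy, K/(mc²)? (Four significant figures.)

1.703

Length contraction gives γ = L₀/L = 527/195 = 2.70256.
K/(mc²) = γ − 1 = 2.70256 − 1 = 1.703.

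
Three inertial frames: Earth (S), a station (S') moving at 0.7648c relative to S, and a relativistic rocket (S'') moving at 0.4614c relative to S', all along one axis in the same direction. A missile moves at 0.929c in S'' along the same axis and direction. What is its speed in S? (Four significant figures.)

First combine the missile and relativistic rocket (S''→S'): u₁ = (0.929 + 0.4614)/(1 + 0.929×0.4614) = 1.3904/1.4286406 = 0.97323.
Then combine with the station (S'→S): u = (0.97323 + 0.7648)/(1 + 0.97323×0.7648) = 1.73803/1.744326304 = 0.99639.

0.9964c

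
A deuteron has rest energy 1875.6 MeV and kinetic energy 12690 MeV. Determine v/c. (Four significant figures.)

γ = 1 + K/(mc²) = 1 + 12690/1875.6 = 7.7658.
β = √(1 − 1/γ²) = √(1 − 0.0165816) = √0.9834184 = 0.9917.

0.9917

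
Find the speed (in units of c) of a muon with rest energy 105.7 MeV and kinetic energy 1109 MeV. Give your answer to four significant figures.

γ = 1 + K/(mc²) = 1 + 1109/105.7 = 11.492.
β = √(1 − 1/γ²) = √(1 − 0.00757197) = √0.99242803 = 0.9962.

0.9962c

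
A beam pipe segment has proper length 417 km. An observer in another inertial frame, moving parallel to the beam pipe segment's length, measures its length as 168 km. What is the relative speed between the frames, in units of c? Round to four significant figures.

0.9153c

Length contraction gives γ = L₀/L = 417/168 = 2.4821.
β = √(1 − 1/γ²) = √0.837684 = 0.9153.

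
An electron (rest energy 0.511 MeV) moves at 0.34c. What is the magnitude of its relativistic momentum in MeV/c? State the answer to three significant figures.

γ = 1/√(1 − β²) = 1/√(1 − 0.1156) = 1/√0.8844 = 1/0.940425 = 1.0633.
Momentum: p = γβ·mc = 1.0633 × 0.34 × 0.511 MeV/c = 0.185 MeV/c.

0.185 MeV/c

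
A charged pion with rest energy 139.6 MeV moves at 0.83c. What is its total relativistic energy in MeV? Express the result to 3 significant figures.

γ = 1/√(1 − β²) = 1/√(1 − 0.6889) = 1/√0.3111 = 1/0.557763 = 1.7929.
Total energy: E = γmc² = 1.7929 × 139.6 MeV = 250 MeV.

250 MeV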